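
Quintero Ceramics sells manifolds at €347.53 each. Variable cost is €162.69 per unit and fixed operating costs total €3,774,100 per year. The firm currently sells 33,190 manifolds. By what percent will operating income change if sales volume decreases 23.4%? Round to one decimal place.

-60.8%

Total contribution margin = 33,190 × €184.84 = €6,134,839.60.
EBIT = €6,134,839.60 − €3,774,100 = €2,360,739.60.
So DOL = total CM / EBIT = €6,134,839.60 / €2,360,739.60 = 2.5987.
%ΔEBIT = DOL × %ΔSales = 2.5987 × -23.4% = -60.8%.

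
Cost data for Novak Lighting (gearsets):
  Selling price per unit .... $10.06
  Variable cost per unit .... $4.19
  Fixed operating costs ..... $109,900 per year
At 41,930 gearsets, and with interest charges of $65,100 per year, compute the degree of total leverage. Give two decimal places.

Contribution at this volume is 41,930 × $5.87 = $246,129.10.
EBIT = $246,129.10 − $109,900 = $136,229.10. Interest = $65,100.00.
DOL = $246,129.10 ÷ $136,229.10 = 1.8067; DFL = $136,229.10 ÷ $71,129.10 = 1.9152.
DCL = DOL × DFL = 1.8067 × 1.9152 = 3.4602.

3.46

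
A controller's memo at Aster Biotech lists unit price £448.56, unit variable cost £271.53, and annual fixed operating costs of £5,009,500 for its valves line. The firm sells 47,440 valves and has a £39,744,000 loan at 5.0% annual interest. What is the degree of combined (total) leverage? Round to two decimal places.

Total contribution margin = 47,440 × £177.03 = £8,398,303.20.
EBIT = £8,398,303.20 − £5,009,500 = £3,388,803.20. Interest = £1,987,200.00.
DOL = £8,398,303.20 ÷ £3,388,803.20 = 2.4783; DFL = £3,388,803.20 ÷ £1,401,603.20 = 2.4178.
Combined leverage = 2.4783 × 2.4178 = 5.9920.

5.99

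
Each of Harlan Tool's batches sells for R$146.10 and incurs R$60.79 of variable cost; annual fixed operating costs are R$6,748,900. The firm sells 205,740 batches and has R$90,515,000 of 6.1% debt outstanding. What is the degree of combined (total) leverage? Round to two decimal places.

Total contribution margin = 205,740 × R$85.31 = R$17,551,679.40.
Subtracting fixed costs: EBIT = R$17,551,679.40 − R$6,748,900 = R$10,802,779.40. Interest = R$5,521,415.00.
DOL = R$17,551,679.40 ÷ R$10,802,779.40 = 1.6247; DFL = R$10,802,779.40 ÷ R$5,281,364.40 = 2.0455.
Combined leverage = 1.6247 × 2.0455 = 3.3233.

3.32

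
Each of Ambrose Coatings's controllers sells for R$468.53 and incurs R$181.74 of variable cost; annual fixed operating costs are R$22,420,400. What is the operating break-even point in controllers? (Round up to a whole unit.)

78,178 controllers

Unit CM = price − variable cost = R$468.53 − R$181.74 = R$286.79.
Break-even volume = fixed costs ÷ CM per unit = R$22,420,400 ÷ R$286.79 = 78,177.06, so 78,178 controllers.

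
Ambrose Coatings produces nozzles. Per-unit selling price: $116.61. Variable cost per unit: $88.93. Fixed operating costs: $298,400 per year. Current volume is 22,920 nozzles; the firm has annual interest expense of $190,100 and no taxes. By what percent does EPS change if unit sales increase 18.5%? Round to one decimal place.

+80.4%

Contribution at this volume is 22,920 × $27.68 = $634,425.60.
EBIT = $634,425.60 − $298,400 = $336,025.60.
After interest of $190,100.00, pre-tax earnings = $145,925.60.
Degree of combined leverage = contribution ÷ (EBIT − I) = $634,425.60 ÷ $145,925.60 = 4.3476.
EPS therefore changes by 4.3476 × (+18.5%) = +80.4%.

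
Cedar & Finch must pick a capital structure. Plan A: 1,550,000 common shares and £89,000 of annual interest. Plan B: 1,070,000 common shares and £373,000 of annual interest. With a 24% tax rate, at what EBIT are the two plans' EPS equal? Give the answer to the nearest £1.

£1,006,083

Set EPS_A = EPS_B: (EBIT − £89,000)(1 − 0.24) ÷ 1,550,000 = (EBIT − £373,000)(1 − 0.24) ÷ 1,070,000.
The (1 − t) factor cancels: (EBIT − 89,000) × 1,070,000 = (EBIT − 373,000) × 1,550,000.
EBIT × (1,550,000 − 1,070,000) = 373,000 × 1,550,000 − 89,000 × 1,070,000 = 482,920,000,000, so EBIT = 482,920,000,000 ÷ 480,000 = 1,006,083.33.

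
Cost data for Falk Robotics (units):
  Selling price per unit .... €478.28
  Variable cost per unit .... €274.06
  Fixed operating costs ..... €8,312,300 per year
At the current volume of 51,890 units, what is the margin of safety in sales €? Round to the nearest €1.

Each unit contributes €478.28 − €274.06 = €204.22. Break-even units = €8,312,300 ÷ €204.22 = 40,702.67; break-even revenue = 40,702.67 × €478.28 = €19,467,274.72.
Current sales = 51,890 × €478.28 = €24,817,949.20.
Margin of safety = €24,817,949.20 − €19,467,274.72 = €5,350,674.

€5,350,674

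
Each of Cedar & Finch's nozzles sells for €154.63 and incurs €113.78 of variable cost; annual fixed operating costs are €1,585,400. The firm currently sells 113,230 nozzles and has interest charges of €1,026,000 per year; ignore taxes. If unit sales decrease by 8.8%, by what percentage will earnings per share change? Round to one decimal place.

-20.2%

At 113,230 units, contribution = 113,230 × €40.85 = €4,625,445.50.
Operating income = contribution − fixed costs = €4,625,445.50 − €1,585,400 = €3,040,045.50.
Interest = €1,026,000.00, so EBIT − I = €2,014,045.50.
DCL = total CM / (EBIT − I) = €4,625,445.50 / €2,014,045.50 = 2.2966.
EPS therefore changes by 2.2966 × (-8.8%) = -20.2%.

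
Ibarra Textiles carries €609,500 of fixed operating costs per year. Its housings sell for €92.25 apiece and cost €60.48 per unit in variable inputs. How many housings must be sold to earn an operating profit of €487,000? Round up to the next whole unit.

Each unit contributes €92.25 − €60.48 = €31.77.
Required volume = (fixed costs + target profit) ÷ CM = (€609,500 + €487,000) ÷ €31.77 = 34,513.69, so 34,514 housings.

34,514 housings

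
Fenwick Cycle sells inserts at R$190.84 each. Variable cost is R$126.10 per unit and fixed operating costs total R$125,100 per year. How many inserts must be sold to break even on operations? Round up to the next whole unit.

1,933 inserts

Contribution margin per unit = R$190.84 − R$126.10 = R$64.74.
Units to break even: R$125,100 ÷ R$64.74 = 1,932.34, rounded up to 1,933.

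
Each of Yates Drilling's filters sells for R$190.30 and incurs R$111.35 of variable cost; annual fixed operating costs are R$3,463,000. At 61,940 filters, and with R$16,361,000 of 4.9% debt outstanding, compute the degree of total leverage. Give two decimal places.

Total contribution margin = 61,940 × R$78.95 = R$4,890,163.00.
Subtracting fixed costs: EBIT = R$4,890,163.00 − R$3,463,000 = R$1,427,163.00. Interest = R$801,689.00, so EBIT − I = R$625,474.00.
Degree of total leverage = total CM / (EBIT − interest) = R$4,890,163.00 / R$625,474.00 = 7.8183.

7.82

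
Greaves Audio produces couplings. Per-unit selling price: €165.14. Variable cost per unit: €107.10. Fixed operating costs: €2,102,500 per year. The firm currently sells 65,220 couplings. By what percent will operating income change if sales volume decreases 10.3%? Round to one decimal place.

At 65,220 units, contribution = 65,220 × €58.04 = €3,785,368.80.
Operating income = contribution − fixed costs = €3,785,368.80 − €2,102,500 = €1,682,868.80.
So DOL = total CM / EBIT = €3,785,368.80 / €1,682,868.80 = 2.2494.
%ΔEBIT = DOL × %ΔSales = 2.2494 × -10.3% = -23.2%.

-23.2%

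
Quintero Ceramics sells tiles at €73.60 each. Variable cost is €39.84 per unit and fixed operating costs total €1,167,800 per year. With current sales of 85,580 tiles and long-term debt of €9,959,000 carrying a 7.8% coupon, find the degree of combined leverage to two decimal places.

3.06

Total contribution margin = 85,580 × €33.76 = €2,889,180.80.
Subtracting fixed costs: EBIT = €2,889,180.80 − €1,167,800 = €1,721,380.80. Interest = €776,802.00.
DOL = €2,889,180.80 ÷ €1,721,380.80 = 1.6784; DFL = €1,721,380.80 ÷ €944,578.80 = 1.8224.
Combined leverage = 1.6784 × 1.8224 = 3.0587.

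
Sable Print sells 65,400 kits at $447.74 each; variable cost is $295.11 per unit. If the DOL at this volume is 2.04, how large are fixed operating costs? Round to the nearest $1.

At 65,400 units, contribution = 65,400 × $152.63 = $9,982,002.00.
Since DOL = CM ÷ EBIT, EBIT = $9,982,002.00 ÷ 2.04 = $4,893,138.24.
And FC = contribution − EBIT = $9,982,002.00 − $4,893,138.24 = $5,088,864.

$5,088,864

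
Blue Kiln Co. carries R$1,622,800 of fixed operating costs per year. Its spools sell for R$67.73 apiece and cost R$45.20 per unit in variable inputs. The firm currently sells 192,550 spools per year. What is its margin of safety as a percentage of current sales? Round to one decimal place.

Contribution margin per unit = R$67.73 − R$45.20 = R$22.53. Break-even units = R$1,622,800 ÷ R$22.53 = 72,028.41; break-even revenue = 72,028.41 × R$67.73 = R$4,878,483.98.
Actual sales revenue = 192,550 × R$67.73 = R$13,041,411.50.
Margin of safety = (R$13,041,411.50 − R$4,878,483.98) ÷ R$13,041,411.50 = 62.6%.

62.6%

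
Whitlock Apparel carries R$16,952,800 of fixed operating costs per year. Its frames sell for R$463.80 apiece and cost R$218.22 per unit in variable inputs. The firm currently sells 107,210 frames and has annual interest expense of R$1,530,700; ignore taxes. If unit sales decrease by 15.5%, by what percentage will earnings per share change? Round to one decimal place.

Contribution at this volume is 107,210 × R$245.58 = R$26,328,631.80.
Operating income = contribution − fixed costs = R$26,328,631.80 − R$16,952,800 = R$9,375,831.80.
Interest = R$1,530,700.00, so EBIT − I = R$7,845,131.80.
DCL = total CM / (EBIT − I) = R$26,328,631.80 / R$7,845,131.80 = 3.3560.
EPS therefore changes by 3.3560 × (-15.5%) = -52.0%.

-52.0%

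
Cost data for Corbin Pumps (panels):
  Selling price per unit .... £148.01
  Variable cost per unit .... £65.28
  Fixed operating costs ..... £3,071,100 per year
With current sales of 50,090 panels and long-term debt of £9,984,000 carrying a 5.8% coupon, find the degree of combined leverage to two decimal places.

8.39

At 50,090 units, contribution = 50,090 × £82.73 = £4,143,945.70.
Operating income = contribution − fixed costs = £4,143,945.70 − £3,071,100 = £1,072,845.70. Interest = £579,072.00, so EBIT − I = £493,773.70.
DCL = contribution ÷ (EBIT − I) = £4,143,945.70 ÷ £493,773.70 = 8.3924.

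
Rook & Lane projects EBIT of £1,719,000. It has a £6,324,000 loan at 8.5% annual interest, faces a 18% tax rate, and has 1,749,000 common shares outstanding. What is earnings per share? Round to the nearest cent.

£0.55

Pre-tax income = £1,719,000 − £537,540.00 = £1,181,460.00.
After tax at 18%: net income = £1,181,460.00 × 0.82 = £968,797.20.
EPS = £968,797.20 ÷ 1,749,000 = £0.55.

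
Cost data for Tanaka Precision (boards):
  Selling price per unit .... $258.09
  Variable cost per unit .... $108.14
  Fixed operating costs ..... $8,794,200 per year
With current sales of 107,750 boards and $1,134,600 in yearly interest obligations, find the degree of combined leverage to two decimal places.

Contribution at this volume is 107,750 × $149.95 = $16,157,112.50.
EBIT = $16,157,112.50 − $8,794,200 = $7,362,912.50. Interest = $1,134,600.00.
DOL = $16,157,112.50 ÷ $7,362,912.50 = 2.1944; DFL = $7,362,912.50 ÷ $6,228,312.50 = 1.1822.
DCL = DOL × DFL = 2.1944 × 1.1822 = 2.5942.

2.59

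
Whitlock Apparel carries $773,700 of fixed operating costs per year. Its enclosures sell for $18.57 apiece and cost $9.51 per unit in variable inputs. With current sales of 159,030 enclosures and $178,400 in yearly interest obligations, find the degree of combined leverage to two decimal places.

2.95

Contribution at this volume is 159,030 × $9.06 = $1,440,811.80.
Subtracting fixed costs: EBIT = $1,440,811.80 − $773,700 = $667,111.80. Interest = $178,400.00, so EBIT − I = $488,711.80.
Degree of total leverage = total CM / (EBIT − interest) = $1,440,811.80 / $488,711.80 = 2.9482.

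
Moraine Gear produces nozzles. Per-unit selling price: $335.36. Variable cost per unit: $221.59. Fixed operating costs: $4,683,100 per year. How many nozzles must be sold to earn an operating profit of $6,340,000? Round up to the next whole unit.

96,890 nozzles

Each unit contributes $335.36 − $221.59 = $113.77.
Required volume = (fixed costs + target profit) ÷ CM = ($4,683,100 + $6,340,000) ÷ $113.77 = 96,889.34, so 96,890 nozzles.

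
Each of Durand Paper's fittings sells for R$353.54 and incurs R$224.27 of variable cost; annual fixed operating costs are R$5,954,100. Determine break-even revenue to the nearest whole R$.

R$16,283,844

CM per unit = R$353.54 − R$224.27 = R$129.27; CM ratio = R$129.27 / R$353.54 = 0.3656.
Break-even revenue = fixed costs × price ÷ CM = R$5,954,100 × R$353.54 ÷ R$129.27 = R$16,283,844.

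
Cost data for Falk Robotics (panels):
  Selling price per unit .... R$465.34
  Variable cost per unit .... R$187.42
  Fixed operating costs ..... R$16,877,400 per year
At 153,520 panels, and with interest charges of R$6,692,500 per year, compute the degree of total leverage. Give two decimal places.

Total contribution margin = 153,520 × R$277.92 = R$42,666,278.40.
Operating income = contribution − fixed costs = R$42,666,278.40 − R$16,877,400 = R$25,788,878.40. Interest = R$6,692,500.00.
DOL = R$42,666,278.40 ÷ R$25,788,878.40 = 1.6544; DFL = R$25,788,878.40 ÷ R$19,096,378.40 = 1.3505.
DCL = DOL × DFL = 1.6544 × 1.3505 = 2.2343.

2.23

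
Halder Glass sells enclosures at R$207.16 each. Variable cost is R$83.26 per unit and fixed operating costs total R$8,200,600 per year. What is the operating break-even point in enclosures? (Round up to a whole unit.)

Contribution margin per unit = R$207.16 − R$83.26 = R$123.90.
Units to break even: R$8,200,600 ÷ R$123.90 = 66,187.25, rounded up to 66,188.

66,188 enclosures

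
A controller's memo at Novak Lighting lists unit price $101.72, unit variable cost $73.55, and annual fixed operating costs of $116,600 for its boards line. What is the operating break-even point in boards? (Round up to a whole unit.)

Each unit contributes $101.72 − $73.55 = $28.17.
Break-even Q = $116,600 / $28.17 = 4,139.16 → 4,140 boards.

4,140 boards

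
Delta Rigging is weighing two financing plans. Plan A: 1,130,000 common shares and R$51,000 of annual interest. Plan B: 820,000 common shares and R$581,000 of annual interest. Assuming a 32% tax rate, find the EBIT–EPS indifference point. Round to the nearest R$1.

Set EPS_A = EPS_B: (EBIT − R$51,000)(1 − 0.32) ÷ 1,130,000 = (EBIT − R$581,000)(1 − 0.32) ÷ 820,000.
Cancelling (1 − t) and cross-multiplying: 820,000·(EBIT − 51,000) = 1,130,000·(EBIT − 581,000).
EBIT × (1,130,000 − 820,000) = 581,000 × 1,130,000 − 51,000 × 820,000 = 614,710,000,000, so EBIT = 614,710,000,000 ÷ 310,000 = 1,982,935.48.

R$1,982,935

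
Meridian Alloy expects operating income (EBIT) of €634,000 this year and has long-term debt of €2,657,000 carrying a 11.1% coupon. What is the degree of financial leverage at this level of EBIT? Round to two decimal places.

Annual interest charges come to €294,927.00.
Degree of financial leverage = EBIT / (EBIT − interest) = €634,000 / €339,073.00 = 1.8698.

1.87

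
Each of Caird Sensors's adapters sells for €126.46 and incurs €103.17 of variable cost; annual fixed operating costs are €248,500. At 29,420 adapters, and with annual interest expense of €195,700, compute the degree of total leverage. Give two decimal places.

2.84

At 29,420 units, contribution = 29,420 × €23.29 = €685,191.80.
Subtracting fixed costs: EBIT = €685,191.80 − €248,500 = €436,691.80. Interest = €195,700.00.
DOL = €685,191.80 ÷ €436,691.80 = 1.5691; DFL = €436,691.80 ÷ €240,991.80 = 1.8121.
Combined leverage = 1.5691 × 1.8121 = 2.8434.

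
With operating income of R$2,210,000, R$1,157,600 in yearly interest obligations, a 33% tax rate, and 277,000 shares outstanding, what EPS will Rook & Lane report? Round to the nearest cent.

R$2.55

Pre-tax income = R$2,210,000 − R$1,157,600.00 = R$1,052,400.00.
Net income = R$1,052,400.00 × (1 − 0.33) = R$705,108.00.
Per share: R$705,108.00 / 277,000 shares = R$2.55.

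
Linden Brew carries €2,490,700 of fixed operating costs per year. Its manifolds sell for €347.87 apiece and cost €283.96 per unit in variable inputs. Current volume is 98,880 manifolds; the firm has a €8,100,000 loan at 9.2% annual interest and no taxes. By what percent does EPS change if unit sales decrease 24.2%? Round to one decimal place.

Contribution at this volume is 98,880 × €63.91 = €6,319,420.80.
Subtracting fixed costs: EBIT = €6,319,420.80 − €2,490,700 = €3,828,720.80.
After interest of €745,200.00, pre-tax earnings = €3,083,520.80.
Degree of combined leverage = contribution ÷ (EBIT − I) = €6,319,420.80 ÷ €3,083,520.80 = 2.0494.
%ΔEPS = DCL × %ΔSales = 2.0494 × -24.2% = -49.6%.

-49.6%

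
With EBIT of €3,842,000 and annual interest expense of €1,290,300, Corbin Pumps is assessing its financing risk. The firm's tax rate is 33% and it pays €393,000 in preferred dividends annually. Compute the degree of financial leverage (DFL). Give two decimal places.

1.96

Interest = €1,290,300.00.
Pre-tax preferred-dividend burden = €393,000 ÷ (1 − 0.33) = €586,567.16.
DFL = EBIT ÷ [EBIT − I − D_p/(1−t)] = €3,842,000 ÷ [€3,842,000 − €1,290,300.00 − €586,567.16] = €3,842,000 ÷ €1,965,132.84 = 1.9551.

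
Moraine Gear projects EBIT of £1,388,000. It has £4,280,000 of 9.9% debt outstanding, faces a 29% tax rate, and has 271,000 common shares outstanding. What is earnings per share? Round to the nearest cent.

Pre-tax income = £1,388,000 − £423,720.00 = £964,280.00.
After tax at 29%: net income = £964,280.00 × 0.71 = £684,638.80.
Per share: £684,638.80 / 271,000 shares = £2.53.

£2.53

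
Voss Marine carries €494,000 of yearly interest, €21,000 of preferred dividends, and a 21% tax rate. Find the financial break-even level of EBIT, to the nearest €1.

€520,582

Preferred dividends are paid after tax, so their pre-tax equivalent is €21,000 ÷ (1 − 0.21) = €26,582.28.
EPS = 0 when EBIT covers interest plus the pre-tax preferred burden: €494,000 + €26,582.28 = €520,582.28.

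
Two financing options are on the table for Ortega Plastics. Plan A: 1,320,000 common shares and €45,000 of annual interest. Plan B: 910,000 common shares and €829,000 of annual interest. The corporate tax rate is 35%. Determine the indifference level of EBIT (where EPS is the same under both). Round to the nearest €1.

Set EPS_A = EPS_B: (EBIT − €45,000)(1 − 0.35) ÷ 1,320,000 = (EBIT − €829,000)(1 − 0.35) ÷ 910,000.
Cancelling (1 − t) and cross-multiplying: 910,000·(EBIT − 45,000) = 1,320,000·(EBIT − 829,000).
EBIT × (1,320,000 − 910,000) = 829,000 × 1,320,000 − 45,000 × 910,000 = 1,053,330,000,000, so EBIT = 1,053,330,000,000 ÷ 410,000 = 2,569,097.56.

€2,569,098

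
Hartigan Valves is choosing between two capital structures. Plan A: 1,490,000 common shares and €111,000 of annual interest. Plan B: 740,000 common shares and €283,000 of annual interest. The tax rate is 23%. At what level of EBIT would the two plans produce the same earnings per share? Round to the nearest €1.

Set EPS_A = EPS_B: (EBIT − €111,000)(1 − 0.23) ÷ 1,490,000 = (EBIT − €283,000)(1 − 0.23) ÷ 740,000.
The (1 − t) factor cancels: (EBIT − 111,000) × 740,000 = (EBIT − 283,000) × 1,490,000.
EBIT × (1,490,000 − 740,000) = 283,000 × 1,490,000 − 111,000 × 740,000 = 339,530,000,000, so EBIT = 339,530,000,000 ÷ 750,000 = 452,706.67.

€452,707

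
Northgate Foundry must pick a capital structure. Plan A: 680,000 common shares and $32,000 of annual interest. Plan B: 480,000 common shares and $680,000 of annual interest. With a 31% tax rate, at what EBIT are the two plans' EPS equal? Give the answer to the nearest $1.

At indifference, (EBIT − 32,000)(1 − t)/680,000 = (EBIT − 680,000)(1 − t)/480,000.
The (1 − t) factor cancels: (EBIT − 32,000) × 480,000 = (EBIT − 680,000) × 680,000.
Solving, EBIT = (680,000·680,000 − 32,000·480,000) / (680,000 − 480,000) = 447,040,000,000 / 200,000 = 2,235,200.00.

$2,235,200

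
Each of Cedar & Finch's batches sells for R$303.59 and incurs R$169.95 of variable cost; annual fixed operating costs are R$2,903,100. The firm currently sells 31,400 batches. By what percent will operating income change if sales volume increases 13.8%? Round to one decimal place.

+44.8%

Contribution at this volume is 31,400 × R$133.64 = R$4,196,296.00.
Subtracting fixed costs: EBIT = R$4,196,296.00 − R$2,903,100 = R$1,293,196.00.
DOL = contribution ÷ EBIT = R$4,196,296.00 ÷ R$1,293,196.00 = 3.2449.
So EBIT moves 3.2449 × (+13.8%) = +44.8%.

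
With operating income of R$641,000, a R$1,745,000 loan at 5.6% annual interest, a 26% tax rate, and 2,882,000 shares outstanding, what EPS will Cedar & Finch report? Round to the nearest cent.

R$0.14

Interest = R$97,720.00, so EBT = R$641,000 − R$97,720.00 = R$543,280.00.
After tax at 26%: net income = R$543,280.00 × 0.74 = R$402,027.20.
Per share: R$402,027.20 / 2,882,000 shares = R$0.14.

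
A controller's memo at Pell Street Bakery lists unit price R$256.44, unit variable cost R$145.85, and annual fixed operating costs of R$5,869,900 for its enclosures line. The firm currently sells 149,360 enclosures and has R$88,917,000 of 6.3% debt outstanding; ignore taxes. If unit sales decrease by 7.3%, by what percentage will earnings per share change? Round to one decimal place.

-23.9%

Total contribution margin = 149,360 × R$110.59 = R$16,517,722.40.
Subtracting fixed costs: EBIT = R$16,517,722.40 − R$5,869,900 = R$10,647,822.40.
After interest of R$5,601,771.00, pre-tax earnings = R$5,046,051.40.
Degree of combined leverage = contribution ÷ (EBIT − I) = R$16,517,722.40 ÷ R$5,046,051.40 = 3.2734.
%ΔEPS = DCL × %ΔSales = 3.2734 × -7.3% = -23.9%.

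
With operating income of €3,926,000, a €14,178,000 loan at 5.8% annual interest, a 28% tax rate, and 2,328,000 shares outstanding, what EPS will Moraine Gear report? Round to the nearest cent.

€0.96

Interest = €822,324.00, so EBT = €3,926,000 − €822,324.00 = €3,103,676.00.
Net income = €3,103,676.00 × (1 − 0.28) = €2,234,646.72.
EPS = €2,234,646.72 ÷ 2,328,000 = €0.96.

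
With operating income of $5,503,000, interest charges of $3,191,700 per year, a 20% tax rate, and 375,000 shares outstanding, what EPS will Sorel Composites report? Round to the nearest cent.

Interest = $3,191,700.00, so EBT = $5,503,000 − $3,191,700.00 = $2,311,300.00.
Net income = $2,311,300.00 × (1 − 0.20) = $1,849,040.00.
Per share: $1,849,040.00 / 375,000 shares = $4.93.

$4.93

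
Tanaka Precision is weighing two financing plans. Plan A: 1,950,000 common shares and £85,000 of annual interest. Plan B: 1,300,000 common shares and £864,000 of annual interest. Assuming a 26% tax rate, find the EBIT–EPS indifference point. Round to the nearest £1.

£2,422,000

At indifference, (EBIT − 85,000)(1 − t)/1,950,000 = (EBIT − 864,000)(1 − t)/1,300,000.
Cancelling (1 − t) and cross-multiplying: 1,300,000·(EBIT − 85,000) = 1,950,000·(EBIT − 864,000).
EBIT × (1,950,000 − 1,300,000) = 864,000 × 1,950,000 − 85,000 × 1,300,000 = 1,574,300,000,000, so EBIT = 1,574,300,000,000 ÷ 650,000 = 2,422,000.00.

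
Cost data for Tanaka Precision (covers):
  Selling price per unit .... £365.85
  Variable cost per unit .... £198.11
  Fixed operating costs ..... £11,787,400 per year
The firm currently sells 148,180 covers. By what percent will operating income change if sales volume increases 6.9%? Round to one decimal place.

Total contribution margin = 148,180 × £167.74 = £24,855,713.20.
Subtracting fixed costs: EBIT = £24,855,713.20 − £11,787,400 = £13,068,313.20.
So DOL = total CM / EBIT = £24,855,713.20 / £13,068,313.20 = 1.9020.
Operating income changes by 1.9020 × +6.9% = +13.1%.

+13.1%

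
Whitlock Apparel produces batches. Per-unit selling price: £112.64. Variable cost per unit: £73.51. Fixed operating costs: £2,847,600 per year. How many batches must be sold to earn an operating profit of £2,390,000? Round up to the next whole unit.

133,852 batches

Unit CM = price − variable cost = £112.64 − £73.51 = £39.13.
Need Q such that Q × £39.13 − £2,847,600 = £2,390,000, i.e. Q = £5,237,600 / £39.13 = 133,851.27 → 133,852.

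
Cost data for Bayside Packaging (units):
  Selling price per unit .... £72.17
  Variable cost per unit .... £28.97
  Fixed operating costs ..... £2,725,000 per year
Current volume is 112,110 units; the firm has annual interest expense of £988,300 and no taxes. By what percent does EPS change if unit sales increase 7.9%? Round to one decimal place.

At 112,110 units, contribution = 112,110 × £43.20 = £4,843,152.00.
Subtracting fixed costs: EBIT = £4,843,152.00 − £2,725,000 = £2,118,152.00.
Interest = £988,300.00, so EBIT − I = £1,129,852.00.
Degree of combined leverage = contribution ÷ (EBIT − I) = £4,843,152.00 ÷ £1,129,852.00 = 4.2865.
%ΔEPS = DCL × %ΔSales = 4.2865 × +7.9% = +33.9%.

+33.9%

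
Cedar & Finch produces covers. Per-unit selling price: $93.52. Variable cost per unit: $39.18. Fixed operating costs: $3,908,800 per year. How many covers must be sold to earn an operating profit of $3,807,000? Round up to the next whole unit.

141,992 covers

Each unit contributes $93.52 − $39.18 = $54.34.
Required volume = (fixed costs + target profit) ÷ CM = ($3,908,800 + $3,807,000) ÷ $54.34 = 141,991.17, so 141,992 covers.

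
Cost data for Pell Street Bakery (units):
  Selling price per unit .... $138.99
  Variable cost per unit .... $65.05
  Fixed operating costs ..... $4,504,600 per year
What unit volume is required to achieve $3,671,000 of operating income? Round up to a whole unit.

110,571 units

Each unit contributes $138.99 − $65.05 = $73.94.
Units = (FC + target) / CM = ($4,504,600 + $3,671,000) / $73.94 = 110,570.73, so 110,571 units.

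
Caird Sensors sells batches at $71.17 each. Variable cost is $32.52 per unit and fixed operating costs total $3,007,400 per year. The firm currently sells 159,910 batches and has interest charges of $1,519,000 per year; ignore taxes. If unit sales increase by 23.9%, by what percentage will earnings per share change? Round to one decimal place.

Contribution at this volume is 159,910 × $38.65 = $6,180,521.50.
Operating income = contribution − fixed costs = $6,180,521.50 − $3,007,400 = $3,173,121.50.
Interest = $1,519,000.00, so EBIT − I = $1,654,121.50.
DCL = total CM / (EBIT − I) = $6,180,521.50 / $1,654,121.50 = 3.7364.
EPS therefore changes by 3.7364 × (+23.9%) = +89.3%.

+89.3%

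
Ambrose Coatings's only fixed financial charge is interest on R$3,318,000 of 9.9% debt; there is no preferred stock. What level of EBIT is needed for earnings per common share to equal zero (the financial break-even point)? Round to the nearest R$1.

R$328,482

Annual interest = 9.9% × R$3,318,000 = R$328,482.00.
With no preferred dividends, EPS = 0 when EBIT exactly covers interest, so the financial break-even EBIT is R$328,482.00.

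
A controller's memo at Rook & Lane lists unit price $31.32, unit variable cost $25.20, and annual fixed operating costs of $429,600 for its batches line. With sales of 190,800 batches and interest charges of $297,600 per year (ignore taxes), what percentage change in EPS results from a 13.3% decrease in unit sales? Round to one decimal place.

-35.3%

Total contribution margin = 190,800 × $6.12 = $1,167,696.00.
EBIT = $1,167,696.00 − $429,600 = $738,096.00.
After interest of $297,600.00, pre-tax earnings = $440,496.00.
Degree of combined leverage = contribution ÷ (EBIT − I) = $1,167,696.00 ÷ $440,496.00 = 2.6509.
%ΔEPS = DCL × %ΔSales = 2.6509 × -13.3% = -35.3%.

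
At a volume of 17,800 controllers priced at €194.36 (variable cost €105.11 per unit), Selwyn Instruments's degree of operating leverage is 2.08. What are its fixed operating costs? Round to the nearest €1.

€824,876

Contribution at this volume is 17,800 × €89.25 = €1,588,650.00.
DOL = contribution / EBIT, so EBIT = €1,588,650.00 / 2.08 = €763,774.04.
Fixed costs = CM − EBIT = €1,588,650.00 − €763,774.04 = €824,876.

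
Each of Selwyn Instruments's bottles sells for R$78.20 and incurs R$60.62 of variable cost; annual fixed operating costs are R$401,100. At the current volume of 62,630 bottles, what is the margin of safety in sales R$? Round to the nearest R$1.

R$3,113,478

Unit CM = price − variable cost = R$78.20 − R$60.62 = R$17.58. Break-even units = R$401,100 ÷ R$17.58 = 22,815.70; break-even revenue = 22,815.70 × R$78.20 = R$1,784,187.71.
Current sales = 62,630 × R$78.20 = R$4,897,666.00.
Margin of safety = R$4,897,666.00 − R$1,784,187.71 = R$3,113,478.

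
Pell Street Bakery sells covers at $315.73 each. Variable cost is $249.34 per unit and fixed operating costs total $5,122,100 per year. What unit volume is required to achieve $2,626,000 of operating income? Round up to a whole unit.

116,706 covers

Unit CM = price − variable cost = $315.73 − $249.34 = $66.39.
Need Q such that Q × $66.39 − $5,122,100 = $2,626,000, i.e. Q = $7,748,100 / $66.39 = 116,705.83 → 116,706.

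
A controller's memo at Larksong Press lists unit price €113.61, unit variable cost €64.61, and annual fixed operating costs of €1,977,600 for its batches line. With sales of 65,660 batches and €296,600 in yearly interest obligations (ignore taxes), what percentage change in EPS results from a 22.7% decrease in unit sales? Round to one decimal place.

-77.4%

At 65,660 units, contribution = 65,660 × €49.00 = €3,217,340.00.
Subtracting fixed costs: EBIT = €3,217,340.00 − €1,977,600 = €1,239,740.00.
Interest = €296,600.00, so EBIT − I = €943,140.00.
Degree of combined leverage = contribution ÷ (EBIT − I) = €3,217,340.00 ÷ €943,140.00 = 3.4113.
%ΔEPS = DCL × %ΔSales = 3.4113 × -22.7% = -77.4%.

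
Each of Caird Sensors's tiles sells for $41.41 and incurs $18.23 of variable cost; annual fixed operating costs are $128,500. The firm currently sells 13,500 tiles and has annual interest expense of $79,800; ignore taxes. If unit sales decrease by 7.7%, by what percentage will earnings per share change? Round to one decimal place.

At 13,500 units, contribution = 13,500 × $23.18 = $312,930.00.
Subtracting fixed costs: EBIT = $312,930.00 − $128,500 = $184,430.00.
After interest of $79,800.00, pre-tax earnings = $104,630.00.
DCL = total CM / (EBIT − I) = $312,930.00 / $104,630.00 = 2.9908.
EPS therefore changes by 2.9908 × (-7.7%) = -23.0%.

-23.0%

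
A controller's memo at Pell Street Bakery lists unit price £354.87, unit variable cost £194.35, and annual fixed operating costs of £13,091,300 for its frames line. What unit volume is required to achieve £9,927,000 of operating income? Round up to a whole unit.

143,399 frames

Unit CM = price − variable cost = £354.87 − £194.35 = £160.52.
Required volume = (fixed costs + target profit) ÷ CM = (£13,091,300 + £9,927,000) ÷ £160.52 = 143,398.33, so 143,399 frames.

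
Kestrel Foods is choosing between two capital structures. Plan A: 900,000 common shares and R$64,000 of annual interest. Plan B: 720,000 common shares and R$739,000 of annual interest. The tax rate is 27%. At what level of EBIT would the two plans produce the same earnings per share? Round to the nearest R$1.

R$3,439,000

At indifference, (EBIT − 64,000)(1 − t)/900,000 = (EBIT − 739,000)(1 − t)/720,000.
The (1 − t) factor cancels: (EBIT − 64,000) × 720,000 = (EBIT − 739,000) × 900,000.
EBIT × (900,000 − 720,000) = 739,000 × 900,000 − 64,000 × 720,000 = 619,020,000,000, so EBIT = 619,020,000,000 ÷ 180,000 = 3,439,000.00.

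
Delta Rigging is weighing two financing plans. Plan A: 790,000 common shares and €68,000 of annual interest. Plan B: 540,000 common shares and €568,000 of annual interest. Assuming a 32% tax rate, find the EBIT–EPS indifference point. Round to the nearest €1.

Set EPS_A = EPS_B: (EBIT − €68,000)(1 − 0.32) ÷ 790,000 = (EBIT − €568,000)(1 − 0.32) ÷ 540,000.
The (1 − t) factor cancels: (EBIT − 68,000) × 540,000 = (EBIT − 568,000) × 790,000.
Solving, EBIT = (568,000·790,000 − 68,000·540,000) / (790,000 − 540,000) = 412,000,000,000 / 250,000 = 1,648,000.00.

€1,648,000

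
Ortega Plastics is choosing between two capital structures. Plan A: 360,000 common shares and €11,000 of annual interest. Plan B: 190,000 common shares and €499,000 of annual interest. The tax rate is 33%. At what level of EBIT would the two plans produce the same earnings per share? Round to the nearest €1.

€1,044,412

At indifference, (EBIT − 11,000)(1 − t)/360,000 = (EBIT − 499,000)(1 − t)/190,000.
The (1 − t) factor cancels: (EBIT − 11,000) × 190,000 = (EBIT − 499,000) × 360,000.
EBIT × (360,000 − 190,000) = 499,000 × 360,000 − 11,000 × 190,000 = 177,550,000,000, so EBIT = 177,550,000,000 ÷ 170,000 = 1,044,411.76.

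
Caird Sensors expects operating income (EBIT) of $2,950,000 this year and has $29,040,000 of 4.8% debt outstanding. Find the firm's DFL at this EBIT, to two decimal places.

Annual interest charges come to $1,393,920.00.
DFL = EBIT ÷ (EBIT − I) = $2,950,000 ÷ ($2,950,000 − $1,393,920.00) = $2,950,000 ÷ $1,556,080.00 = 1.8958.

1.90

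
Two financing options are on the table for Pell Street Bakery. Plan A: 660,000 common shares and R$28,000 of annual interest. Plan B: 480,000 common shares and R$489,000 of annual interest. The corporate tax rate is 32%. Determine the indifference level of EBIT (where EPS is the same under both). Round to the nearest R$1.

Set EPS_A = EPS_B: (EBIT − R$28,000)(1 − 0.32) ÷ 660,000 = (EBIT − R$489,000)(1 − 0.32) ÷ 480,000.
Cancelling (1 − t) and cross-multiplying: 480,000·(EBIT − 28,000) = 660,000·(EBIT − 489,000).
Solving, EBIT = (489,000·660,000 − 28,000·480,000) / (660,000 − 480,000) = 309,300,000,000 / 180,000 = 1,718,333.33.

R$1,718,333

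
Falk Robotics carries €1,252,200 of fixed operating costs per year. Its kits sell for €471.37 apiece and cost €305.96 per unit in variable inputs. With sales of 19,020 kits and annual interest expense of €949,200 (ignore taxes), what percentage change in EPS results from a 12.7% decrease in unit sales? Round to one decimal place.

At 19,020 units, contribution = 19,020 × €165.41 = €3,146,098.20.
EBIT = €3,146,098.20 − €1,252,200 = €1,893,898.20.
After interest of €949,200.00, pre-tax earnings = €944,698.20.
Degree of combined leverage = contribution ÷ (EBIT − I) = €3,146,098.20 ÷ €944,698.20 = 3.3303.
%ΔEPS = DCL × %ΔSales = 3.3303 × -12.7% = -42.3%.

-42.3%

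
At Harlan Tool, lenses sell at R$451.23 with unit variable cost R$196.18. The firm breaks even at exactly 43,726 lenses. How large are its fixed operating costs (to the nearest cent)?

R$11,152,316.30

Each unit contributes R$451.23 − R$196.18 = R$255.05.
Since BE = FC / CM, FC = 43,726 × R$255.05 = R$11,152,316.30.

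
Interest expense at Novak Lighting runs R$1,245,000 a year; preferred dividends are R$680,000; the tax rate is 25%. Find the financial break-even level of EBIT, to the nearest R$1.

R$2,151,667

Grossing the preferred dividend up to pre-tax terms: R$680,000 / (1 − 0.25) = R$906,666.67.
EPS = 0 when EBIT covers interest plus the pre-tax preferred burden: R$1,245,000 + R$906,666.67 = R$2,151,666.67.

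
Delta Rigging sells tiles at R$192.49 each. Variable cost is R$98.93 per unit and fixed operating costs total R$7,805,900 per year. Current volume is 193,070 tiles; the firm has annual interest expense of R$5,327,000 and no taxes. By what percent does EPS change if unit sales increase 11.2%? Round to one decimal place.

+41.0%

Total contribution margin = 193,070 × R$93.56 = R$18,063,629.20.
EBIT = R$18,063,629.20 − R$7,805,900 = R$10,257,729.20.
Interest = R$5,327,000.00, so EBIT − I = R$4,930,729.20.
DCL = total CM / (EBIT − I) = R$18,063,629.20 / R$4,930,729.20 = 3.6635.
%ΔEPS = DCL × %ΔSales = 3.6635 × +11.2% = +41.0%.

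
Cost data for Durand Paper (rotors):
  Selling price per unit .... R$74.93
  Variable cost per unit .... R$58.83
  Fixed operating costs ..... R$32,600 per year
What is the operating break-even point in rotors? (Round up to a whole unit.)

2,025 rotors

Unit CM = price − variable cost = R$74.93 − R$58.83 = R$16.10.
Units to break even: R$32,600 ÷ R$16.10 = 2,024.84, rounded up to 2,025.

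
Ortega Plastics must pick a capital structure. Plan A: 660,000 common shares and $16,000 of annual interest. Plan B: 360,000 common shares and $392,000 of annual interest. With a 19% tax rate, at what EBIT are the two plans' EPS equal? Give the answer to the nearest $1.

$843,200

Set EPS_A = EPS_B: (EBIT − $16,000)(1 − 0.19) ÷ 660,000 = (EBIT − $392,000)(1 − 0.19) ÷ 360,000.
The (1 − t) factor cancels: (EBIT − 16,000) × 360,000 = (EBIT − 392,000) × 660,000.
EBIT × (660,000 − 360,000) = 392,000 × 660,000 − 16,000 × 360,000 = 252,960,000,000, so EBIT = 252,960,000,000 ÷ 300,000 = 843,200.00.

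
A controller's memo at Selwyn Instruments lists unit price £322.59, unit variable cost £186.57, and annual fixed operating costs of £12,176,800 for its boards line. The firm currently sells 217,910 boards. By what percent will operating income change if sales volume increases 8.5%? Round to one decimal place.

Contribution at this volume is 217,910 × £136.02 = £29,640,118.20.
Subtracting fixed costs: EBIT = £29,640,118.20 − £12,176,800 = £17,463,318.20.
Degree of operating leverage = £29,640,118.20 / £17,463,318.20 = 1.6973.
%ΔEBIT = DOL × %ΔSales = 1.6973 × +8.5% = +14.4%.

+14.4%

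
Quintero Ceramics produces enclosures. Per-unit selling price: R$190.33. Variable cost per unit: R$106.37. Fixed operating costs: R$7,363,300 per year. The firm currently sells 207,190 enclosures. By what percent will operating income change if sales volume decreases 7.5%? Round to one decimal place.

Contribution at this volume is 207,190 × R$83.96 = R$17,395,672.40.
EBIT = R$17,395,672.40 − R$7,363,300 = R$10,032,372.40.
Degree of operating leverage = R$17,395,672.40 / R$10,032,372.40 = 1.7340.
%ΔEBIT = DOL × %ΔSales = 1.7340 × -7.5% = -13.0%.

-13.0%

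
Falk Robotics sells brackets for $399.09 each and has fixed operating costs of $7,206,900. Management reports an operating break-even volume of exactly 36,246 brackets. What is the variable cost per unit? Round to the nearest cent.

At break-even, FC = Q × (P − VC), so P − VC = $7,206,900 ÷ 36,246 = $198.8330.
Variable cost per unit = $399.09 − $198.8330 = $200.26.

$200.26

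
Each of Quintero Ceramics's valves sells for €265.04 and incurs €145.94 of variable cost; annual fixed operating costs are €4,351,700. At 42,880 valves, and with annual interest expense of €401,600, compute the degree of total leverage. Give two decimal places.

At 42,880 units, contribution = 42,880 × €119.10 = €5,107,008.00.
EBIT = €5,107,008.00 − €4,351,700 = €755,308.00. Interest = €401,600.00.
DOL = €5,107,008.00 ÷ €755,308.00 = 6.7615; DFL = €755,308.00 ÷ €353,708.00 = 2.1354.
DCL = DOL × DFL = 6.7615 × 2.1354 = 14.4385.

14.44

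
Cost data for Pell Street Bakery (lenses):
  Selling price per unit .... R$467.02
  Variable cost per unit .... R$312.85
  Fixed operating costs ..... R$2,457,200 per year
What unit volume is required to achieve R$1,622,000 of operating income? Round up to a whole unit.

26,460 lenses

Unit CM = price − variable cost = R$467.02 − R$312.85 = R$154.17.
Units = (FC + target) / CM = (R$2,457,200 + R$1,622,000) / R$154.17 = 26,459.10, so 26,460 lenses.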